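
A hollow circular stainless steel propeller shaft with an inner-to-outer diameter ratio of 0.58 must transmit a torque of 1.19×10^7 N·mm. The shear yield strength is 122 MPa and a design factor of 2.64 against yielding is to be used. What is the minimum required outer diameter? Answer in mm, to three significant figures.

d_o = 114 mm

τ_allow = 122/2.64 = 46.21 MPa.
For a hollow shaft τ = 16T/[πd_o³(1−k⁴)] with k = 0.58, so 1−k⁴ = 0.8868.
d_o³ = 16T/[π τ_allow (1−k⁴)] = 16×1.1900×10^7/(π×46.21×0.8868) = 1.479×10^6 mm³.
d_o = 113.9 mm.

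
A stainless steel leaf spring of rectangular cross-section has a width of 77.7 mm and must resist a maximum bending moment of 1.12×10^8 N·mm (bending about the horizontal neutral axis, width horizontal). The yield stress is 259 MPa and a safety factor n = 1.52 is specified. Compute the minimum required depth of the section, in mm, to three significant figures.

σ_allow = 259/1.52 = 170.4 MPa.
For a rectangular section σ = 6M/(bh²), so h² = 6M/(b σ_allow) = 6×1.1200×10^8/(77.7×170.4) = 50760 mm².
h = 225.3 mm.

h = 225 mm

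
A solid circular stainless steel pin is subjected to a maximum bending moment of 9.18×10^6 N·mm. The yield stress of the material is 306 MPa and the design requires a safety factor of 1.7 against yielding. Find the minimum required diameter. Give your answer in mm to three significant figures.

σ_allow = 306/1.7 = 180.0 MPa.
For a solid circular section σ = 32M/(πd³), so d³ = 32M/(π σ_allow) = 32×9180000/(π×180.0) = 519500 mm³.
d = 80.39 mm.

d = 80.4 mm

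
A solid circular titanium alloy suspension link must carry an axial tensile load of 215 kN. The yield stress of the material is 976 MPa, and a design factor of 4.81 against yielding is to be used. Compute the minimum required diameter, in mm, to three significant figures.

d = 36.7 mm

Allowable stress σ_allow = 976/4.81 = 202.9 MPa.
Required area A = F/σ_allow = 215000/202.9 = 1060 mm².
A = πd²/4 → d = √(4A/π) = 36.73 mm.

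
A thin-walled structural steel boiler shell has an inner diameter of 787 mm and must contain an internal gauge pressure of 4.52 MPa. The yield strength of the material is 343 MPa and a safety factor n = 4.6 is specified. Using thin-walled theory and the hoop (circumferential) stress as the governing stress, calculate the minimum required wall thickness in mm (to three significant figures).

t = 23.9 mm

σ_allow = 343/4.6 = 74.57 MPa.
Hoop stress σ_h = pD/(2t), so t = pD/(2σ_allow) = 4.52×787/(2×74.57) = 23.85 mm.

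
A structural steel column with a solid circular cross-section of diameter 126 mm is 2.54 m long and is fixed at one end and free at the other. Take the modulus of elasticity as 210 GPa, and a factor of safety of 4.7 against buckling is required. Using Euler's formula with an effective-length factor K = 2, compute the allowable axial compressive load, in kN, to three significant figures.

P_allow = 211 kN

I = πd⁴/64 = π×126⁴/64 = 1.237×10^7 mm⁴.
Effective length L_e = KL = 2×2.54 m = 5080 mm.
Euler critical load P_cr = π²EI/L_e² = π²×210000×1.237×10^7/5080² = 993700 N.
P_allow = P_cr/n = 993700/4.7 = 211400 N.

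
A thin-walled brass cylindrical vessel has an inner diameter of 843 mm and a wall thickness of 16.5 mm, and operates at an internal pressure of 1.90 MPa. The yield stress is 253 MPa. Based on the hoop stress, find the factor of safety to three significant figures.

σ_h = pD/(2t) = 1.90×843/(2×16.5) = 48.54 MPa.
n = 253/48.54 = 5.213.

n = 5.21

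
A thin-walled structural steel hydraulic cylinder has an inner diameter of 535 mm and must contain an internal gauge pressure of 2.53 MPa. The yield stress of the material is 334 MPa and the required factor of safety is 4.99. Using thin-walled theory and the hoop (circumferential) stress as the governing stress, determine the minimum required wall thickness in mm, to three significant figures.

σ_allow = 334/4.99 = 66.93 MPa.
Hoop stress σ_h = pD/(2t), so t = pD/(2σ_allow) = 2.53×535/(2×66.93) = 10.11 mm.

t = 10.1 mm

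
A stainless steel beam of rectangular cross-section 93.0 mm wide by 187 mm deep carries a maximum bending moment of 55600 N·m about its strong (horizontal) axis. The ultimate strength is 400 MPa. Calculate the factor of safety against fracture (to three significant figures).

Section modulus S = bh²/6 = 93.0×187²/6 = 542000 mm³.
σ = M/S = 5.5600×10^7/542000 = 102.6 MPa.
n = 400/102.6 = 3.899.

n = 3.90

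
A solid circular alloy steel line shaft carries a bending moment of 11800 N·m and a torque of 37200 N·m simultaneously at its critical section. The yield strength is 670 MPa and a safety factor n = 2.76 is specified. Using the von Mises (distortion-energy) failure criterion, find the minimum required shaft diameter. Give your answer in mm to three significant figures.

σ_allow = σ_y/n = 670/2.76 = 242.8 MPa.
For a solid shaft σ_b = 32M/(πd³) and τ = 16T/(πd³), so the von Mises stress is σ' = (16/πd³)·√(4M²+3T²).
√(4M²+3T²) = √(4×(1.180×10^7)² + 3×(3.720×10^7)²) = 6.862×10^7 N·mm.
d³ = 16×6.862×10^7/(π×242.8) = 1.440×10^6 mm³.
d = 112.9 mm.

d = 113 mm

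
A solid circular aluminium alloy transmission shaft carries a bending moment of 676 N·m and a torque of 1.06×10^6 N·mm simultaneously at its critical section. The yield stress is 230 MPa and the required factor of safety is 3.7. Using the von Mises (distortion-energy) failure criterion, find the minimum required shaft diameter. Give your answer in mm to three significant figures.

σ_allow = σ_y/n = 230/3.7 = 62.16 MPa.
For a solid shaft σ_b = 32M/(πd³) and τ = 16T/(πd³), so the von Mises stress is σ' = (16/πd³)·√(4M²+3T²).
√(4M²+3T²) = √(4×(676000)² + 3×(1.060×10^6)²) = 2.280×10^6 N·mm.
d³ = 16×2.280×10^6/(π×62.16) = 186800 mm³.
d = 57.17 mm.

d = 57.2 mm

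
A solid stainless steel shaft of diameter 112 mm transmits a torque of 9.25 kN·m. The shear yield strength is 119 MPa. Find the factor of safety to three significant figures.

n = 3.55

τ = 16T/(πd³) = 16×9250000/(π×112³) = 33.53 MPa.
n = τ_limit/τ = 119/33.53 = 3.549.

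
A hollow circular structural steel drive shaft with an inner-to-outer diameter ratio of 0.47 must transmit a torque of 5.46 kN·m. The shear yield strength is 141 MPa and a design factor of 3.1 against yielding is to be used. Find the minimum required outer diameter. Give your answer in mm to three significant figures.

τ_allow = 141/3.1 = 45.48 MPa.
For a hollow shaft τ = 16T/[πd_o³(1−k⁴)] with k = 0.47, so 1−k⁴ = 0.9512.
d_o³ = 16T/[π τ_allow (1−k⁴)] = 16×5460000/(π×45.48×0.9512) = 642700 mm³.
d_o = 86.30 mm.

d_o = 86.3 mm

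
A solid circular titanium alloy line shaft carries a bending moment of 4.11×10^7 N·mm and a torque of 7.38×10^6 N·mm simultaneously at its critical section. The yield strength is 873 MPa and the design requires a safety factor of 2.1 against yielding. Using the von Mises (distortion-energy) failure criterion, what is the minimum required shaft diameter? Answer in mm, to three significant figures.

d = 101 mm

σ_allow = σ_y/n = 873/2.1 = 415.7 MPa.
For a solid shaft σ_b = 32M/(πd³) and τ = 16T/(πd³), so the von Mises stress is σ' = (16/πd³)·√(4M²+3T²).
√(4M²+3T²) = √(4×(4.110×10^7)² + 3×(7.380×10^6)²) = 8.319×10^7 N·mm.
d³ = 16×8.319×10^7/(π×415.7) = 1.019×10^6 mm³.
d = 100.6 mm.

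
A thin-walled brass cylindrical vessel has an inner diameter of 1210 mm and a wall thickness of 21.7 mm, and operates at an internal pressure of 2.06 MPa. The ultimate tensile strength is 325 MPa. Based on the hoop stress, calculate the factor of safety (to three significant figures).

n = 5.66

σ_h = pD/(2t) = 2.06×1210/(2×21.7) = 57.43 MPa.
n = 325/57.43 = 5.659.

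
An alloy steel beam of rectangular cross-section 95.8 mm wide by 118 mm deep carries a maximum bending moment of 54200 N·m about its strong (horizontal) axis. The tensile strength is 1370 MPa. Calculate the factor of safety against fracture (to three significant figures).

n = 5.62

Section modulus S = bh²/6 = 95.8×118²/6 = 222300 mm³.
σ = M/S = 5.4200×10^7/222300 = 243.8 MPa.
n = 1370/243.8 = 5.620.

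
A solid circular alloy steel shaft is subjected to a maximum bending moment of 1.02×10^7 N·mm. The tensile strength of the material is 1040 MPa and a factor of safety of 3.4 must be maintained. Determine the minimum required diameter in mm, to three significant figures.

d = 69.8 mm

σ_allow = 1040/3.4 = 305.9 MPa.
For a solid circular section σ = 32M/(πd³), so d³ = 32M/(π σ_allow) = 32×1.0200×10^7/(π×305.9) = 339700 mm³.
d = 69.77 mm.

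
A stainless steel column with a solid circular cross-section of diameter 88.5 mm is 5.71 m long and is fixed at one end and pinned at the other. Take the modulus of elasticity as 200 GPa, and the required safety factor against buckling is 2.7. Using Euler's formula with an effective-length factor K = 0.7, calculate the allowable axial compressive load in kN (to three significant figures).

I = πd⁴/64 = π×88.5⁴/64 = 3.011×10^6 mm⁴.
Effective length L_e = KL = 0.7×5.71 m = 3997 mm.
Euler critical load P_cr = π²EI/L_e² = π²×200000×3.011×10^6/3997² = 372100 N.
P_allow = P_cr/n = 372100/2.7 = 137800 N.

P_allow = 138 kN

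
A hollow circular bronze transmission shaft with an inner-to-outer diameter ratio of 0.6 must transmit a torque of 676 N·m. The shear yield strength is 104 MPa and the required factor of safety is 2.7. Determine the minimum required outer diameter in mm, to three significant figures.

τ_allow = 104/2.7 = 38.52 MPa.
For a hollow shaft τ = 16T/[πd_o³(1−k⁴)] with k = 0.6, so 1−k⁴ = 0.8704.
d_o³ = 16T/[π τ_allow (1−k⁴)] = 16×676000/(π×38.52×0.8704) = 102700 mm³.
d_o = 46.83 mm.

d_o = 46.8 mm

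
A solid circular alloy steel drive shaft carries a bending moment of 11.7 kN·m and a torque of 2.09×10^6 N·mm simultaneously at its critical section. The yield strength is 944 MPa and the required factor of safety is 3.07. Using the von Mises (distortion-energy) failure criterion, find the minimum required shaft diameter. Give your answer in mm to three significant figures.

d = 73.2 mm

σ_allow = σ_y/n = 944/3.07 = 307.5 MPa.
For a solid shaft σ_b = 32M/(πd³) and τ = 16T/(πd³), so the von Mises stress is σ' = (16/πd³)·√(4M²+3T²).
√(4M²+3T²) = √(4×(1.170×10^7)² + 3×(2.090×10^6)²) = 2.368×10^7 N·mm.
d³ = 16×2.368×10^7/(π×307.5) = 392200 mm³.
d = 73.20 mm.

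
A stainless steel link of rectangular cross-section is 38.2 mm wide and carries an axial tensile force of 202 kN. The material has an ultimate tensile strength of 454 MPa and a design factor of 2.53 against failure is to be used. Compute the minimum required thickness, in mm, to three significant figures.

t = 29.5 mm

σ_allow = 454/2.53 = 179.4 MPa.
Required area A = F/σ_allow = 202000/179.4 = 1126 mm².
t = A/w = 1126/38.2 = 29.47 mm.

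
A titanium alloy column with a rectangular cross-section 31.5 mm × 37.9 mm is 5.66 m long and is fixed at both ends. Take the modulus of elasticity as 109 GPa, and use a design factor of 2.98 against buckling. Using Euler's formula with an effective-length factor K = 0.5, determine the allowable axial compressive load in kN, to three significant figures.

P_allow = 4.45 kN

Buckling occurs about the weak axis: I_min = h·b³/12 = 37.9×31.5³/12 = 98720 mm⁴ (b = 31.5 mm is the smaller dimension).
Effective length L_e = KL = 0.5×5.66 m = 2830 mm.
Euler critical load P_cr = π²EI/L_e² = π²×109000×98720/2830² = 13260 N.
P_allow = P_cr/n = 13260/2.98 = 4450 N.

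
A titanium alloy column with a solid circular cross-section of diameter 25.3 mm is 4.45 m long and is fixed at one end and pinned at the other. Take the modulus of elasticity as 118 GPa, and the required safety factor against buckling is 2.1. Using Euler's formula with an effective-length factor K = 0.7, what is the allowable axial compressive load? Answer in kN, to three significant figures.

P_allow = 1.15 kN

I = πd⁴/64 = π×25.3⁴/64 = 20110 mm⁴.
Effective length L_e = KL = 0.7×4.45 m = 3115 mm.
Euler critical load P_cr = π²EI/L_e² = π²×118000×20110/3115² = 2414 N.
P_allow = P_cr/n = 2414/2.1 = 1149 N.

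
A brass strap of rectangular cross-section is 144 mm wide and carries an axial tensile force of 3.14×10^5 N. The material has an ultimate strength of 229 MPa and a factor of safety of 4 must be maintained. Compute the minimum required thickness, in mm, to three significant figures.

t = 38.1 mm

σ_allow = 229/4 = 57.25 MPa.
Required area A = F/σ_allow = 314000/57.25 = 5485 mm².
t = A/w = 5485/144 = 38.09 mm.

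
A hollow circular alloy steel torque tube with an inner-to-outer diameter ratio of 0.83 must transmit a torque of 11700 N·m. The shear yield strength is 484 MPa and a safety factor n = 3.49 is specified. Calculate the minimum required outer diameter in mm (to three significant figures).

d_o = 93.5 mm

τ_allow = 484/3.49 = 138.7 MPa.
For a hollow shaft τ = 16T/[πd_o³(1−k⁴)] with k = 0.83, so 1−k⁴ = 0.5254.
d_o³ = 16T/[π τ_allow (1−k⁴)] = 16×1.1700×10^7/(π×138.7×0.5254) = 817800 mm³.
d_o = 93.51 mm.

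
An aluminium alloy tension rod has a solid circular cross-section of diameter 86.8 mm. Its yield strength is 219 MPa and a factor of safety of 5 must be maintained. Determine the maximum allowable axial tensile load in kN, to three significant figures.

σ_allow = 219/5 = 43.80 MPa.
A = πd²/4 = π×86.8²/4 = 5917 mm².
F_allow = σ_allow × A = 43.80×5917 = 259200 N.

F_allow = 259 kN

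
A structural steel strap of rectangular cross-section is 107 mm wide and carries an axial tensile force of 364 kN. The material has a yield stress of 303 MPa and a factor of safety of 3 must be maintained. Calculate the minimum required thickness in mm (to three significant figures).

σ_allow = 303/3 = 101.0 MPa.
Required area A = F/σ_allow = 364000/101.0 = 3604 mm².
t = A/w = 3604/107 = 33.68 mm.

t = 33.7 mm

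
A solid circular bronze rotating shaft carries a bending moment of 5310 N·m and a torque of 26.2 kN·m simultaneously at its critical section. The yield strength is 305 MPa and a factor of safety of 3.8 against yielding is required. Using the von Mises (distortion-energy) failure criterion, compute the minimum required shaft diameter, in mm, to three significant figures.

σ_allow = σ_y/n = 305/3.8 = 80.26 MPa.
For a solid shaft σ_b = 32M/(πd³) and τ = 16T/(πd³), so the von Mises stress is σ' = (16/πd³)·√(4M²+3T²).
√(4M²+3T²) = √(4×(5.310×10^6)² + 3×(2.620×10^7)²) = 4.661×10^7 N·mm.
d³ = 16×4.661×10^7/(π×80.26) = 2.957×10^6 mm³.
d = 143.5 mm.

d = 144 mm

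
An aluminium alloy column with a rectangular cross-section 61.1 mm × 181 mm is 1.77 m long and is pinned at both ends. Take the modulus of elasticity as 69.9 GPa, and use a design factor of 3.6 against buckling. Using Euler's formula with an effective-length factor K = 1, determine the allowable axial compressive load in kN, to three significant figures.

Buckling occurs about the weak axis: I_min = h·b³/12 = 181×61.1³/12 = 3.440×10^6 mm⁴ (b = 61.1 mm is the smaller dimension).
Effective length L_e = KL = 1×1.77 m = 1770 mm.
Euler critical load P_cr = π²EI/L_e² = π²×69900×3.440×10^6/1770² = 757600 N.
P_allow = P_cr/n = 757600/3.6 = 210400 N.

P_allow = 210 kN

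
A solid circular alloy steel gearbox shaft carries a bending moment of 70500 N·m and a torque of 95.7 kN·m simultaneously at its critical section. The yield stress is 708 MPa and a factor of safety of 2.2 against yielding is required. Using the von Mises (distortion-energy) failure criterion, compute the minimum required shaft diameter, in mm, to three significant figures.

σ_allow = σ_y/n = 708/2.2 = 321.8 MPa.
For a solid shaft σ_b = 32M/(πd³) and τ = 16T/(πd³), so the von Mises stress is σ' = (16/πd³)·√(4M²+3T²).
√(4M²+3T²) = √(4×(7.050×10^7)² + 3×(9.570×10^7)²) = 2.176×10^8 N·mm.
d³ = 16×2.176×10^8/(π×321.8) = 3.444×10^6 mm³.
d = 151.0 mm.

d = 151 mm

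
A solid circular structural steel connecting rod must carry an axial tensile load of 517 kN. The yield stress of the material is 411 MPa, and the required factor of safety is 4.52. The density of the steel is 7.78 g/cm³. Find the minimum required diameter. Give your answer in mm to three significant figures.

Allowable stress σ_allow = 411/4.52 = 90.93 MPa.
Required area A = F/σ_allow = 517000/90.93 = 5686 mm².
A = πd²/4 → d = √(4A/π) = 85.08 mm.

d = 85.1 mm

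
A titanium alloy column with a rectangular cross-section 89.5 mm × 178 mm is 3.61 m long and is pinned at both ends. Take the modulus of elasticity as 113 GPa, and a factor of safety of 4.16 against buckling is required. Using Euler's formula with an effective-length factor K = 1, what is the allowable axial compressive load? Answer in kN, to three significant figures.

Buckling occurs about the weak axis: I_min = h·b³/12 = 178×89.5³/12 = 1.063×10^7 mm⁴ (b = 89.5 mm is the smaller dimension).
Effective length L_e = KL = 1×3.61 m = 3610 mm.
Euler critical load P_cr = π²EI/L_e² = π²×113000×1.063×10^7/3610² = 910100 N.
P_allow = P_cr/n = 910100/4.16 = 218800 N.

P_allow = 219 kN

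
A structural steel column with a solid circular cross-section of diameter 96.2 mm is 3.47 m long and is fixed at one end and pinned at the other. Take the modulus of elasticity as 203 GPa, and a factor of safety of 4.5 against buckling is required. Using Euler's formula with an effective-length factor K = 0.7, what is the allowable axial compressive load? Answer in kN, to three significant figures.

P_allow = 317 kN

I = πd⁴/64 = π×96.2⁴/64 = 4.204×10^6 mm⁴.
Effective length L_e = KL = 0.7×3.47 m = 2429 mm.
Euler critical load P_cr = π²EI/L_e² = π²×203000×4.204×10^6/2429² = 1.428×10^6 N.
P_allow = P_cr/n = 1.428×10^6/4.5 = 317200 N.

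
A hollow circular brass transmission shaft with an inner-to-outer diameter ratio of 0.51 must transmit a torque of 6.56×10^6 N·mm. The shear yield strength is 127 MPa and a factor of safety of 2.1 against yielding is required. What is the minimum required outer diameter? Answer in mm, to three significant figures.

d_o = 84.0 mm

τ_allow = 127/2.1 = 60.48 MPa.
For a hollow shaft τ = 16T/[πd_o³(1−k⁴)] with k = 0.51, so 1−k⁴ = 0.9323.
d_o³ = 16T/[π τ_allow (1−k⁴)] = 16×6560000/(π×60.48×0.9323) = 592500 mm³.
d_o = 83.99 mm.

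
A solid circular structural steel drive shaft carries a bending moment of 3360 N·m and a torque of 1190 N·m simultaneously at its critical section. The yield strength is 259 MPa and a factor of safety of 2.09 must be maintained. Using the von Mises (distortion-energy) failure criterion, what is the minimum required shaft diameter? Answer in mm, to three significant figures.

σ_allow = σ_y/n = 259/2.09 = 123.9 MPa.
For a solid shaft σ_b = 32M/(πd³) and τ = 16T/(πd³), so the von Mises stress is σ' = (16/πd³)·√(4M²+3T²).
√(4M²+3T²) = √(4×(3.360×10^6)² + 3×(1.190×10^6)²) = 7.029×10^6 N·mm.
d³ = 16×7.029×10^6/(π×123.9) = 288900 mm³.
d = 66.11 mm.

d = 66.1 mm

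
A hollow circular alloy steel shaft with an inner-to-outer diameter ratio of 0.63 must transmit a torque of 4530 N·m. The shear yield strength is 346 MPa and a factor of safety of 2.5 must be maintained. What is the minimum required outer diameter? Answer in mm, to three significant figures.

d_o = 58.3 mm

τ_allow = 346/2.5 = 138.4 MPa.
For a hollow shaft τ = 16T/[πd_o³(1−k⁴)] with k = 0.63, so 1−k⁴ = 0.8425.
d_o³ = 16T/[π τ_allow (1−k⁴)] = 16×4530000/(π×138.4×0.8425) = 197900 mm³.
d_o = 58.27 mm.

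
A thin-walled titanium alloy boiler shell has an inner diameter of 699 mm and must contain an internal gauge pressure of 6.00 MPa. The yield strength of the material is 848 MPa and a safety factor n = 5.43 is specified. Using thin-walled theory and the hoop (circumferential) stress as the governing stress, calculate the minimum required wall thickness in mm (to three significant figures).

t = 13.4 mm

σ_allow = 848/5.43 = 156.2 MPa.
Hoop stress σ_h = pD/(2t), so t = pD/(2σ_allow) = 6.00×699/(2×156.2) = 13.43 mm.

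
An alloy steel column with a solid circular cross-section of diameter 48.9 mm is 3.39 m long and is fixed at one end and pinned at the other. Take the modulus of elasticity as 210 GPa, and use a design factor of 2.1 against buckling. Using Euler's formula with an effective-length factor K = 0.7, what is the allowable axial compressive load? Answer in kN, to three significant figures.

I = πd⁴/64 = π×48.9⁴/64 = 280700 mm⁴.
Effective length L_e = KL = 0.7×3.39 m = 2373 mm.
Euler critical load P_cr = π²EI/L_e² = π²×210000×280700/2373² = 103300 N.
P_allow = P_cr/n = 103300/2.1 = 49190 N.

P_allow = 49.2 kN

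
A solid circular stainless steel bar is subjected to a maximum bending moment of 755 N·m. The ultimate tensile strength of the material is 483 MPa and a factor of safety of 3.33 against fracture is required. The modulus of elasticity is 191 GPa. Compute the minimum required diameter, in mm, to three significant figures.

d = 37.6 mm

σ_allow = 483/3.33 = 145.0 MPa.
For a solid circular section σ = 32M/(πd³), so d³ = 32M/(π σ_allow) = 32×755000/(π×145.0) = 53020 mm³.
d = 37.57 mm.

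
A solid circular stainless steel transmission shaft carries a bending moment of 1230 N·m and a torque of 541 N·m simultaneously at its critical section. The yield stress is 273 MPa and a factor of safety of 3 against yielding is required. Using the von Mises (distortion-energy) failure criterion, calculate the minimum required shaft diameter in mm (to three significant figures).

d = 52.8 mm

σ_allow = σ_y/n = 273/3 = 91.00 MPa.
For a solid shaft σ_b = 32M/(πd³) and τ = 16T/(πd³), so the von Mises stress is σ' = (16/πd³)·√(4M²+3T²).
√(4M²+3T²) = √(4×(1.230×10^6)² + 3×(541000)²) = 2.632×10^6 N·mm.
d³ = 16×2.632×10^6/(π×91.00) = 147300 mm³.
d = 52.82 mm.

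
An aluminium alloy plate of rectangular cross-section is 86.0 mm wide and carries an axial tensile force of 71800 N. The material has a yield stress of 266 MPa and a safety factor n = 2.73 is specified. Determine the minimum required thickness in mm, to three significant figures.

t = 8.57 mm

σ_allow = 266/2.73 = 97.44 MPa.
Required area A = F/σ_allow = 71800/97.44 = 736.9 mm².
t = A/w = 736.9/86.0 = 8.569 mm.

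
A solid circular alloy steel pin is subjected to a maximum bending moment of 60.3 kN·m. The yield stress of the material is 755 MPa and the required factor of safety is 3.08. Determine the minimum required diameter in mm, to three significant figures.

d = 136 mm

σ_allow = 755/3.08 = 245.1 MPa.
For a solid circular section σ = 32M/(πd³), so d³ = 32M/(π σ_allow) = 32×6.0300×10^7/(π×245.1) = 2.506×10^6 mm³.
d = 135.8 mm.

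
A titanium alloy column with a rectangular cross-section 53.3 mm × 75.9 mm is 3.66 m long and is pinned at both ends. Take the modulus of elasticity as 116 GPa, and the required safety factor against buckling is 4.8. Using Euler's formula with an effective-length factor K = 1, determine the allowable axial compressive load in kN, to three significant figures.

P_allow = 17.1 kN

Buckling occurs about the weak axis: I_min = h·b³/12 = 75.9×53.3³/12 = 957700 mm⁴ (b = 53.3 mm is the smaller dimension).
Effective length L_e = KL = 1×3.66 m = 3660 mm.
Euler critical load P_cr = π²EI/L_e² = π²×116000×957700/3660² = 81850 N.
P_allow = P_cr/n = 81850/4.8 = 17050 N.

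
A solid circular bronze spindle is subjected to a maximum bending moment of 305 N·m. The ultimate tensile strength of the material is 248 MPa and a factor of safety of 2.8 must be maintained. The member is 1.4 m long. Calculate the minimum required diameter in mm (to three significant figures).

d = 32.7 mm

σ_allow = 248/2.8 = 88.57 MPa.
For a solid circular section σ = 32M/(πd³), so d³ = 32M/(π σ_allow) = 32×305000/(π×88.57) = 35080 mm³.
d = 32.73 mm.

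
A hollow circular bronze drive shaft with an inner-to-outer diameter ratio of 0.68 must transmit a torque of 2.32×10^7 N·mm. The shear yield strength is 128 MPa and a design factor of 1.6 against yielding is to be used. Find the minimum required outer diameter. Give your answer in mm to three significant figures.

τ_allow = 128/1.6 = 80.00 MPa.
For a hollow shaft τ = 16T/[πd_o³(1−k⁴)] with k = 0.68, so 1−k⁴ = 0.7862.
d_o³ = 16T/[π τ_allow (1−k⁴)] = 16×2.3200×10^7/(π×80.00×0.7862) = 1.879×10^6 mm³.
d_o = 123.4 mm.

d_o = 123 mm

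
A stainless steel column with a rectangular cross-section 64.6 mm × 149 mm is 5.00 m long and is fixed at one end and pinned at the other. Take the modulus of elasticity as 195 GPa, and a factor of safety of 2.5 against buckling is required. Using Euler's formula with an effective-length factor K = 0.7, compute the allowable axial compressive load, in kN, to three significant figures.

Buckling occurs about the weak axis: I_min = h·b³/12 = 149×64.6³/12 = 3.347×10^6 mm⁴ (b = 64.6 mm is the smaller dimension).
Effective length L_e = KL = 0.7×5.00 m = 3500 mm.
Euler critical load P_cr = π²EI/L_e² = π²×195000×3.347×10^6/3500² = 525900 N.
P_allow = P_cr/n = 525900/2.5 = 210400 N.

P_allow = 210 kN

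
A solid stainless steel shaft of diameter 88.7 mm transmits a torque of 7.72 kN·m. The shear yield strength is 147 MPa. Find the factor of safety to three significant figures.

τ = 16T/(πd³) = 16×7720000/(π×88.7³) = 56.34 MPa.
n = τ_limit/τ = 147/56.34 = 2.609.

n = 2.61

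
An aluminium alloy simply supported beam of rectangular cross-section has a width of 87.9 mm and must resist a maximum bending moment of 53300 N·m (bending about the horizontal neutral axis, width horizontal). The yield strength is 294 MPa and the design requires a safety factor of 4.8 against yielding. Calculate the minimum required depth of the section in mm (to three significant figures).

σ_allow = 294/4.8 = 61.25 MPa.
For a rectangular section σ = 6M/(bh²), so h² = 6M/(b σ_allow) = 6×5.3300×10^7/(87.9×61.25) = 59400 mm².
h = 243.7 mm.

h = 244 mm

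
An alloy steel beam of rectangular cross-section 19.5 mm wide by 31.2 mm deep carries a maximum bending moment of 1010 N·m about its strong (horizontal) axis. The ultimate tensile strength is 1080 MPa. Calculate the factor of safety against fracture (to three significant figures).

Section modulus S = bh²/6 = 19.5×31.2²/6 = 3164 mm³.
σ = M/S = 1010000/3164 = 319.2 MPa.
n = 1080/319.2 = 3.383.

n = 3.38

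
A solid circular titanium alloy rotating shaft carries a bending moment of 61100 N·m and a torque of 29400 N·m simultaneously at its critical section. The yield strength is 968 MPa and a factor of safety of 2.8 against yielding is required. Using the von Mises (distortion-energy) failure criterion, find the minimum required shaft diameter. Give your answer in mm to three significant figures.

d = 125 mm

σ_allow = σ_y/n = 968/2.8 = 345.7 MPa.
For a solid shaft σ_b = 32M/(πd³) and τ = 16T/(πd³), so the von Mises stress is σ' = (16/πd³)·√(4M²+3T²).
√(4M²+3T²) = √(4×(6.110×10^7)² + 3×(2.940×10^7)²) = 1.324×10^8 N·mm.
d³ = 16×1.324×10^8/(π×345.7) = 1.950×10^6 mm³.
d = 124.9 mm.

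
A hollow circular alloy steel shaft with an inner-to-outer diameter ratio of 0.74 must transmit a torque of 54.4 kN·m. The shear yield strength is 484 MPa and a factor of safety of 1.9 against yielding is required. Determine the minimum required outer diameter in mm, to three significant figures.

d_o = 116 mm

τ_allow = 484/1.9 = 254.7 MPa.
For a hollow shaft τ = 16T/[πd_o³(1−k⁴)] with k = 0.74, so 1−k⁴ = 0.7001.
d_o³ = 16T/[π τ_allow (1−k⁴)] = 16×5.4400×10^7/(π×254.7×0.7001) = 1.553×10^6 mm³.
d_o = 115.8 mm.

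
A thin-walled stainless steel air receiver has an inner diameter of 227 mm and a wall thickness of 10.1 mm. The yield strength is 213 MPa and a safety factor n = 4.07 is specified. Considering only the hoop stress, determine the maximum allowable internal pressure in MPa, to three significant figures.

σ_allow = 213/4.07 = 52.33 MPa.
σ_h = pD/(2t) → p_allow = 2σ_allow t/D = 2×52.33×10.1/227 = 4.657 MPa.

p_allow = 4.66 MPa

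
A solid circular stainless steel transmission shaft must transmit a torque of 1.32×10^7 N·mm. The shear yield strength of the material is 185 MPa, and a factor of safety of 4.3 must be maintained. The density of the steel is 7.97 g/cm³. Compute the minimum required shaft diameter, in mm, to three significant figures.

d = 116 mm

Allowable shear stress τ_allow = 185/4.3 = 43.02 MPa.
For a solid shaft τ = 16T/(πd³), so d³ = 16T/(π τ_allow) = 16×1.3200×10^7/(π×43.02) = 1.563×10^6 mm³.
d = (1.563×10^6)^(1/3) = 116.0 mm.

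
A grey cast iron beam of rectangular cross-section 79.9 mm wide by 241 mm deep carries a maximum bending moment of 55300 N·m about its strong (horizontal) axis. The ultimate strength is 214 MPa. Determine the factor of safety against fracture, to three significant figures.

Section modulus S = bh²/6 = 79.9×241²/6 = 773400 mm³.
σ = M/S = 5.5300×10^7/773400 = 71.50 MPa.
n = 214/71.50 = 2.993.

n = 2.99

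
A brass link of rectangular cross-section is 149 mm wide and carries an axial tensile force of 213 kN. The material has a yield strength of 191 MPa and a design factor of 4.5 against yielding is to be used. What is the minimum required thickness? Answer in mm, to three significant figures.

σ_allow = 191/4.5 = 42.44 MPa.
Required area A = F/σ_allow = 213000/42.44 = 5018 mm².
t = A/w = 5018/149 = 33.68 mm.

t = 33.7 mm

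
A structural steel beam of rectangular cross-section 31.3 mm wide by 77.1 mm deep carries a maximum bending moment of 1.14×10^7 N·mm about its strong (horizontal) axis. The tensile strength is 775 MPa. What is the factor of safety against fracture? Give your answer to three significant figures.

n = 2.11

Section modulus S = bh²/6 = 31.3×77.1²/6 = 31010 mm³.
σ = M/S = 1.1400×10^7/31010 = 367.6 MPa.
n = 775/367.6 = 2.108.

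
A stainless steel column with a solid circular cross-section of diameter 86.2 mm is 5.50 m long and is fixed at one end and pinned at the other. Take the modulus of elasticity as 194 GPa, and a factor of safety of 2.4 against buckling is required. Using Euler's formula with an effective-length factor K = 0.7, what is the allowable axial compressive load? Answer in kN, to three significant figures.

P_allow = 146 kN

I = πd⁴/64 = π×86.2⁴/64 = 2.710×10^6 mm⁴.
Effective length L_e = KL = 0.7×5.50 m = 3850 mm.
Euler critical load P_cr = π²EI/L_e² = π²×194000×2.710×10^6/3850² = 350100 N.
P_allow = P_cr/n = 350100/2.4 = 145900 N.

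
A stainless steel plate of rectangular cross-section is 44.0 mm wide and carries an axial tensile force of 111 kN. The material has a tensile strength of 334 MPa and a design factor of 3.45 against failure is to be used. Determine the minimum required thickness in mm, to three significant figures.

σ_allow = 334/3.45 = 96.81 MPa.
Required area A = F/σ_allow = 111000/96.81 = 1147 mm².
t = A/w = 1147/44.0 = 26.06 mm.

t = 26.1 mm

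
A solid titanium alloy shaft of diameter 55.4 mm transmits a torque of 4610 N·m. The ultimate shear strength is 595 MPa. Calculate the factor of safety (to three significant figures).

n = 4.31

τ = 16T/(πd³) = 16×4610000/(π×55.4³) = 138.1 MPa.
n = τ_limit/τ = 595/138.1 = 4.309.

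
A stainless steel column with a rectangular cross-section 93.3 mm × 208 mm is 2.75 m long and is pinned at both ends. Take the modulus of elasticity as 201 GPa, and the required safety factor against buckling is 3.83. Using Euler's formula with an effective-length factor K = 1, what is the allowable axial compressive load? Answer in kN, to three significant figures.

Buckling occurs about the weak axis: I_min = h·b³/12 = 208×93.3³/12 = 1.408×10^7 mm⁴ (b = 93.3 mm is the smaller dimension).
Effective length L_e = KL = 1×2.75 m = 2750 mm.
Euler critical load P_cr = π²EI/L_e² = π²×201000×1.408×10^7/2750² = 3.693×10^6 N.
P_allow = P_cr/n = 3.693×10^6/3.83 = 964200 N.

P_allow = 964 kN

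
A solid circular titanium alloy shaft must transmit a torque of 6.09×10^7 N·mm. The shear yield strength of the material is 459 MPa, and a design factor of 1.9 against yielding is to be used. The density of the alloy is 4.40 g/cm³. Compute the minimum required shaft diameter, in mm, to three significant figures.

d = 109 mm

Allowable shear stress τ_allow = 459/1.9 = 241.6 MPa.
For a solid shaft τ = 16T/(πd³), so d³ = 16T/(π τ_allow) = 16×6.0900×10^7/(π×241.6) = 1.284×10^6 mm³.
d = (1.284×10^6)^(1/3) = 108.7 mm.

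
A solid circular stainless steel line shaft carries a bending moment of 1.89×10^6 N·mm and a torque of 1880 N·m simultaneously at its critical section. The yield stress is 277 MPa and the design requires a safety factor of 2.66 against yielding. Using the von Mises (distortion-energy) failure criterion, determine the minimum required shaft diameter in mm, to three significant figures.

σ_allow = σ_y/n = 277/2.66 = 104.1 MPa.
For a solid shaft σ_b = 32M/(πd³) and τ = 16T/(πd³), so the von Mises stress is σ' = (16/πd³)·√(4M²+3T²).
√(4M²+3T²) = √(4×(1.890×10^6)² + 3×(1.880×10^6)²) = 4.989×10^6 N·mm.
d³ = 16×4.989×10^6/(π×104.1) = 244000 mm³.
d = 62.49 mm.

d = 62.5 mm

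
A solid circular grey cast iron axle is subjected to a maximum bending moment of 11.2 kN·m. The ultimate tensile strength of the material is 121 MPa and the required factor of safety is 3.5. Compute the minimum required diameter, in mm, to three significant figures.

d = 149 mm

σ_allow = 121/3.5 = 34.57 MPa.
For a solid circular section σ = 32M/(πd³), so d³ = 32M/(π σ_allow) = 32×1.1200×10^7/(π×34.57) = 3.300×10^6 mm³.
d = 148.9 mm.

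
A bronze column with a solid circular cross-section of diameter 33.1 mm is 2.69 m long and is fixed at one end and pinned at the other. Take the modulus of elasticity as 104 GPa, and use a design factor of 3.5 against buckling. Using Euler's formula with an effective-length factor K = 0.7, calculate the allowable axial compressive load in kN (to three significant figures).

I = πd⁴/64 = π×33.1⁴/64 = 58920 mm⁴.
Effective length L_e = KL = 0.7×2.69 m = 1883 mm.
Euler critical load P_cr = π²EI/L_e² = π²×104000×58920/1883² = 17060 N.
P_allow = P_cr/n = 17060/3.5 = 4874 N.

P_allow = 4.87 kN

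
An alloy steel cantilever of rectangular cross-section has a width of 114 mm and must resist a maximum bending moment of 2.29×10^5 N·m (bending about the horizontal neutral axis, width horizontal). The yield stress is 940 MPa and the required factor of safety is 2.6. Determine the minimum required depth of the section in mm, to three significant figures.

σ_allow = 940/2.6 = 361.5 MPa.
For a rectangular section σ = 6M/(bh²), so h² = 6M/(b σ_allow) = 6×2.2900×10^8/(114×361.5) = 33340 mm².
h = 182.6 mm.

h = 183 mm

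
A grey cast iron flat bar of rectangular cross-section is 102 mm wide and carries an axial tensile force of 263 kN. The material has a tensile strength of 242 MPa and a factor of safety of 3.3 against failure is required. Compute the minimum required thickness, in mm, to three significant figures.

t = 35.2 mm

σ_allow = 242/3.3 = 73.33 MPa.
Required area A = F/σ_allow = 263000/73.33 = 3586 mm².
t = A/w = 3586/102 = 35.16 mm.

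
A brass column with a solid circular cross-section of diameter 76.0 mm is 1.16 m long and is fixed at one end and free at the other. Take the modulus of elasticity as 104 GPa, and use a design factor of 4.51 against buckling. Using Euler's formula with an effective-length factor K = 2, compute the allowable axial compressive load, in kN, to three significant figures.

P_allow = 69.2 kN

I = πd⁴/64 = π×76.0⁴/64 = 1.638×10^6 mm⁴.
Effective length L_e = KL = 2×1.16 m = 2320 mm.
Euler critical load P_cr = π²EI/L_e² = π²×104000×1.638×10^6/2320² = 312300 N.
P_allow = P_cr/n = 312300/4.51 = 69250 N.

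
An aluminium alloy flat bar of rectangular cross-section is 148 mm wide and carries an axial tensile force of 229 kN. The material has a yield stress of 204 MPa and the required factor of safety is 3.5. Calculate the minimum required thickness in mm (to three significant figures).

t = 26.5 mm

σ_allow = 204/3.5 = 58.29 MPa.
Required area A = F/σ_allow = 229000/58.29 = 3929 mm².
t = A/w = 3929/148 = 26.55 mm.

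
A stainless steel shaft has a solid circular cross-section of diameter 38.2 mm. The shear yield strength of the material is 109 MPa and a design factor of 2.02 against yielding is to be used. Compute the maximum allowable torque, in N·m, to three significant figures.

τ_allow = 109/2.02 = 53.96 MPa.
For a solid shaft T_allow = τ_allow·πd³/16; πd³/16 = π×38.2³/16 = 10950 mm³.
T_allow = 53.96×10950 = 590600 N·mm = 590.6 N·m.

T_allow = 591 N·m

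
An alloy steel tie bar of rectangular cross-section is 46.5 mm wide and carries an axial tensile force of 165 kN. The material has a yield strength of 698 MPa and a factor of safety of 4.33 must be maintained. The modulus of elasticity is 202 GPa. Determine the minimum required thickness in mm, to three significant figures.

σ_allow = 698/4.33 = 161.2 MPa.
Required area A = F/σ_allow = 165000/161.2 = 1024 mm².
t = A/w = 1024/46.5 = 22.01 mm.

t = 22.0 mm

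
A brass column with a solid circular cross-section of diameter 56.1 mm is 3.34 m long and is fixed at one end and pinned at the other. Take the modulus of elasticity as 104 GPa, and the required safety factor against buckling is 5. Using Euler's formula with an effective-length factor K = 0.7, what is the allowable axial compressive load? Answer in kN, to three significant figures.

P_allow = 18.3 kN

I = πd⁴/64 = π×56.1⁴/64 = 486200 mm⁴.
Effective length L_e = KL = 0.7×3.34 m = 2338 mm.
Euler critical load P_cr = π²EI/L_e² = π²×104000×486200/2338² = 91300 N.
P_allow = P_cr/n = 91300/5 = 18260 N.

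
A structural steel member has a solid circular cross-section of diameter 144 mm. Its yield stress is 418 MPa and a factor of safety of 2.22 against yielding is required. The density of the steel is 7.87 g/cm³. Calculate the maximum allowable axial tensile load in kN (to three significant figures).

σ_allow = 418/2.22 = 188.3 MPa.
A = πd²/4 = π×144²/4 = 16290 mm².
F_allow = σ_allow × A = 188.3×16290 = 3.066×10^6 N.

F_allow = 3070 kN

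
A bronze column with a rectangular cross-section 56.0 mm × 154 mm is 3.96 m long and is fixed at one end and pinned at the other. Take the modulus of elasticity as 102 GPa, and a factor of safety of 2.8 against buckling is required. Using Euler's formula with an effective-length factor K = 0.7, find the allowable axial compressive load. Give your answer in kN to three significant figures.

Buckling occurs about the weak axis: I_min = h·b³/12 = 154×56.0³/12 = 2.254×10^6 mm⁴ (b = 56.0 mm is the smaller dimension).
Effective length L_e = KL = 0.7×3.96 m = 2772 mm.
Euler critical load P_cr = π²EI/L_e² = π²×102000×2.254×10^6/2772² = 295300 N.
P_allow = P_cr/n = 295300/2.8 = 105500 N.

P_allow = 105 kN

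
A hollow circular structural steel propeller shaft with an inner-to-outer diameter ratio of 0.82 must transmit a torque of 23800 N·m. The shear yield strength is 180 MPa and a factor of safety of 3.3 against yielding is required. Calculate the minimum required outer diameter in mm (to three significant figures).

τ_allow = 180/3.3 = 54.55 MPa.
For a hollow shaft τ = 16T/[πd_o³(1−k⁴)] with k = 0.82, so 1−k⁴ = 0.5479.
d_o³ = 16T/[π τ_allow (1−k⁴)] = 16×2.3800×10^7/(π×54.55×0.5479) = 4.056×10^6 mm³.
d_o = 159.5 mm.

d_o = 159 mm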